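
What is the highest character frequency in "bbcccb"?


Input: bbcccb
Character counts:
  'b': 3
  'c': 3
Maximum frequency: 3

3


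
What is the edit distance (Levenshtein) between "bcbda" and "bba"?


Computing edit distance: "bcbda" -> "bba"
DP table:
           b    b    a
      0    1    2    3
  b   1    0    1    2
  c   2    1    1    2
  b   3    2    1    2
  d   4    3    2    2
  a   5    4    3    2
Edit distance = dp[5][3] = 2

2


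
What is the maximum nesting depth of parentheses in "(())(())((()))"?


Input: "(())(())((()))"
Tracking depth:
  Position 0 '(': depth becomes 1
  Position 1 '(': depth becomes 2
  Position 2 ')': depth becomes 1
  Position 3 ')': depth becomes 0
  Position 4 '(': depth becomes 1
  Position 5 '(': depth becomes 2
  Position 6 ')': depth becomes 1
  Position 7 ')': depth becomes 0
  Position 8 '(': depth becomes 1
  Position 9 '(': depth becomes 2
  Position 10 '(': depth becomes 3
  Position 11 ')': depth becomes 2
  Position 12 ')': depth becomes 1
  Position 13 ')': depth becomes 0
Maximum depth reached: 3

3


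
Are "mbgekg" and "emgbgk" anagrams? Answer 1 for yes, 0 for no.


Strings: "mbgekg", "emgbgk"
Sorted first:  beggkm
Sorted second: beggkm
Sorted forms match => anagrams

1


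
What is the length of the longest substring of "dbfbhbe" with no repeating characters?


Input: "dbfbhbe"
Sliding window (track last position of each char):
  Position 0 ('d'): window [0,0] length 1 -- new best
  Position 1 ('b'): window [0,1] length 2 -- new best
  Position 2 ('f'): window [0,2] length 3 -- new best
  Position 3 ('b'): repeat (last at 1), move window start to 2
  Position 3 ('b'): window [2,3] length 2
  Position 4 ('h'): window [2,4] length 3
  Position 5 ('b'): repeat (last at 3), move window start to 4
  Position 5 ('b'): window [4,5] length 2
  Position 6 ('e'): window [4,6] length 3
Longest substring with no repeats: "dbf" with length 3

3


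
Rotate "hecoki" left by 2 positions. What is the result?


Input: "hecoki", rotate left by 2
First 2 characters: "he"
Remaining characters: "coki"
Concatenate remaining + first: "coki" + "he" = "cokihe"

cokihe


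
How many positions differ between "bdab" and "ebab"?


Comparing "bdab" and "ebab" position by position:
  Position 0: 'b' vs 'e' => DIFFER
  Position 1: 'd' vs 'b' => DIFFER
  Position 2: 'a' vs 'a' => same
  Position 3: 'b' vs 'b' => same
Positions that differ: 2

2


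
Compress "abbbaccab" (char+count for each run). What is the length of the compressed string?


Input: abbbaccab
Runs:
  'a' x 1 => "a1"
  'b' x 3 => "b3"
  'a' x 1 => "a1"
  'c' x 2 => "c2"
  'a' x 1 => "a1"
  'b' x 1 => "b1"
Compressed: "a1b3a1c2a1b1"
Compressed length: 12

12


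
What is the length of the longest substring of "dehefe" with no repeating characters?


Input: "dehefe"
Sliding window (track last position of each char):
  Position 0 ('d'): window [0,0] length 1 -- new best
  Position 1 ('e'): window [0,1] length 2 -- new best
  Position 2 ('h'): window [0,2] length 3 -- new best
  Position 3 ('e'): repeat (last at 1), move window start to 2
  Position 3 ('e'): window [2,3] length 2
  Position 4 ('f'): window [2,4] length 3
  Position 5 ('e'): repeat (last at 3), move window start to 4
  Position 5 ('e'): window [4,5] length 2
Longest substring with no repeats: "deh" with length 3

3


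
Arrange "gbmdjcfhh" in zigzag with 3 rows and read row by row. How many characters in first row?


Zigzag "gbmdjcfhh" into 3 rows:
Placing characters:
  'g' => row 0
  'b' => row 1
  'm' => row 2
  'd' => row 1
  'j' => row 0
  'c' => row 1
  'f' => row 2
  'h' => row 1
  'h' => row 0
Rows:
  Row 0: "gjh"
  Row 1: "bdch"
  Row 2: "mf"
First row length: 3

3


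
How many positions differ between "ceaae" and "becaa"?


Comparing "ceaae" and "becaa" position by position:
  Position 0: 'c' vs 'b' => DIFFER
  Position 1: 'e' vs 'e' => same
  Position 2: 'a' vs 'c' => DIFFER
  Position 3: 'a' vs 'a' => same
  Position 4: 'e' vs 'a' => DIFFER
Positions that differ: 3

3


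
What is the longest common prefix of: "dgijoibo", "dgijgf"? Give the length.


Words: dgijoibo, dgijgf
  Position 0: all 'd' => match
  Position 1: all 'g' => match
  Position 2: all 'i' => match
  Position 3: all 'j' => match
  Position 4: ('o', 'g') => mismatch, stop
LCP = "dgij" (length 4)

4


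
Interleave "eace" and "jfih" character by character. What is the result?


Interleaving "eace" and "jfih":
  Position 0: 'e' from first, 'j' from second => "ej"
  Position 1: 'a' from first, 'f' from second => "af"
  Position 2: 'c' from first, 'i' from second => "ci"
  Position 3: 'e' from first, 'h' from second => "eh"
Result: ejafcieh

ejafcieh


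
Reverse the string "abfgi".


Input: abfgi
Reading characters right to left:
  Position 4: 'i'
  Position 3: 'g'
  Position 2: 'f'
  Position 1: 'b'
  Position 0: 'a'
Reversed: igfba

igfba


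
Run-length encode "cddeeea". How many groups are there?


Input: cddeeea
Scanning for consecutive runs:
  Group 1: 'c' x 1 (positions 0-0)
  Group 2: 'd' x 2 (positions 1-2)
  Group 3: 'e' x 3 (positions 3-5)
  Group 4: 'a' x 1 (positions 6-6)
Total groups: 4

4


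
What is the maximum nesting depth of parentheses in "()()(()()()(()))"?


Input: "()()(()()()(()))"
Tracking depth:
  Position 0 '(': depth becomes 1
  Position 1 ')': depth becomes 0
  Position 2 '(': depth becomes 1
  Position 3 ')': depth becomes 0
  Position 4 '(': depth becomes 1
  Position 5 '(': depth becomes 2
  Position 6 ')': depth becomes 1
  Position 7 '(': depth becomes 2
  Position 8 ')': depth becomes 1
  Position 9 '(': depth becomes 2
  Position 10 ')': depth becomes 1
  Position 11 '(': depth becomes 2
  Position 12 '(': depth becomes 3
  Position 13 ')': depth becomes 2
  Position 14 ')': depth becomes 1
  Position 15 ')': depth becomes 0
Maximum depth reached: 3

3


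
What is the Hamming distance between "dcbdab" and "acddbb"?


Comparing "dcbdab" and "acddbb" position by position:
  Position 0: 'd' vs 'a' => differ
  Position 1: 'c' vs 'c' => same
  Position 2: 'b' vs 'd' => differ
  Position 3: 'd' vs 'd' => same
  Position 4: 'a' vs 'b' => differ
  Position 5: 'b' vs 'b' => same
Total differences (Hamming distance): 3

3


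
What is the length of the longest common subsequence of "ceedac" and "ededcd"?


LCS of "ceedac" and "ededcd"
DP table:
           e    d    e    d    c    d
      0    0    0    0    0    0    0
  c   0    0    0    0    0    1    1
  e   0    1    1    1    1    1    1
  e   0    1    1    2    2    2    2
  d   0    1    2    2    3    3    3
  a   0    1    2    2    3    3    3
  c   0    1    2    2    3    4    4
LCS length = dp[6][6] = 4

4


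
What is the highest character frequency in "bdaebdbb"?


Input: bdaebdbb
Character counts:
  'a': 1
  'b': 4
  'd': 2
  'e': 1
Maximum frequency: 4

4


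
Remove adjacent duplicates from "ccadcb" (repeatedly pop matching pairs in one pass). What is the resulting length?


Input: ccadcb
Stack-based adjacent duplicate removal:
  Read 'c': push. Stack: c
  Read 'c': matches stack top 'c' => pop. Stack: (empty)
  Read 'a': push. Stack: a
  Read 'd': push. Stack: ad
  Read 'c': push. Stack: adc
  Read 'b': push. Stack: adcb
Final stack: "adcb" (length 4)

4


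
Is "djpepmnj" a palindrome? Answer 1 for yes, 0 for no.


Input: djpepmnj
Reversed: jnmpepjd
  Compare pos 0 ('d') with pos 7 ('j'): MISMATCH
  Compare pos 1 ('j') with pos 6 ('n'): MISMATCH
  Compare pos 2 ('p') with pos 5 ('m'): MISMATCH
  Compare pos 3 ('e') with pos 4 ('p'): MISMATCH
Result: not a palindrome

0


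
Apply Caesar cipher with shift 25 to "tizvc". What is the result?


Caesar cipher: shift "tizvc" by 25
  't' (pos 19) + 25 = pos 18 = 's'
  'i' (pos 8) + 25 = pos 7 = 'h'
  'z' (pos 25) + 25 = pos 24 = 'y'
  'v' (pos 21) + 25 = pos 20 = 'u'
  'c' (pos 2) + 25 = pos 1 = 'b'
Result: shyub

shyub


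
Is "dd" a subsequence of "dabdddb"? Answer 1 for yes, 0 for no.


Check if "dd" is a subsequence of "dabdddb"
Greedy scan:
  Position 0 ('d'): matches sub[0] = 'd'
  Position 1 ('a'): no match needed
  Position 2 ('b'): no match needed
  Position 3 ('d'): matches sub[1] = 'd'
  Position 4 ('d'): no match needed
  Position 5 ('d'): no match needed
  Position 6 ('b'): no match needed
All 2 characters matched => is a subsequence

1


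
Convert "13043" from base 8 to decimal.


Input: "13043" in base 8
Positional expansion:
  Digit '1' (value 1) x 8^4 = 4096
  Digit '3' (value 3) x 8^3 = 1536
  Digit '0' (value 0) x 8^2 = 0
  Digit '4' (value 4) x 8^1 = 32
  Digit '3' (value 3) x 8^0 = 3
Sum = 5667

5667


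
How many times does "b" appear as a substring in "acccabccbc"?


Searching for "b" in "acccabccbc"
Scanning each position:
  Position 0: "a" => no
  Position 1: "c" => no
  Position 2: "c" => no
  Position 3: "c" => no
  Position 4: "a" => no
  Position 5: "b" => MATCH
  Position 6: "c" => no
  Position 7: "c" => no
  Position 8: "b" => MATCH
  Position 9: "c" => no
Total occurrences: 2

2


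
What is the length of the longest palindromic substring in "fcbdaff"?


Input: "fcbdaff"
Checking substrings for palindromes:
  [5:7] "ff" (len 2) => palindrome
Longest palindromic substring: "ff" with length 2

2


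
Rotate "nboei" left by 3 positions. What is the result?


Input: "nboei", rotate left by 3
First 3 characters: "nbo"
Remaining characters: "ei"
Concatenate remaining + first: "ei" + "nbo" = "einbo"

einbo


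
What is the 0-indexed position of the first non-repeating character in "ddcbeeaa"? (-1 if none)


Input: ddcbeeaa
Character frequencies:
  'a': 2
  'b': 1
  'c': 1
  'd': 2
  'e': 2
Scanning left to right for freq == 1:
  Position 0 ('d'): freq=2, skip
  Position 1 ('d'): freq=2, skip
  Position 2 ('c'): unique! => answer = 2

2


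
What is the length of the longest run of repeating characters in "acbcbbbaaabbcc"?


Input: "acbcbbbaaabbcc"
Scanning for longest run:
  Position 1 ('c'): new char, reset run to 1
  Position 2 ('b'): new char, reset run to 1
  Position 3 ('c'): new char, reset run to 1
  Position 4 ('b'): new char, reset run to 1
  Position 5 ('b'): continues run of 'b', length=2
  Position 6 ('b'): continues run of 'b', length=3
  Position 7 ('a'): new char, reset run to 1
  Position 8 ('a'): continues run of 'a', length=2
  Position 9 ('a'): continues run of 'a', length=3
  Position 10 ('b'): new char, reset run to 1
  Position 11 ('b'): continues run of 'b', length=2
  Position 12 ('c'): new char, reset run to 1
  Position 13 ('c'): continues run of 'c', length=2
Longest run: 'b' with length 3

3


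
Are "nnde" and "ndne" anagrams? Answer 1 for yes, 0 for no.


Strings: "nnde", "ndne"
Sorted first:  denn
Sorted second: denn
Sorted forms match => anagrams

1


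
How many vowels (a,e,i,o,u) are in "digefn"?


Input: digefn
Checking each character:
  'd' at position 0: consonant
  'i' at position 1: vowel (running total: 1)
  'g' at position 2: consonant
  'e' at position 3: vowel (running total: 2)
  'f' at position 4: consonant
  'n' at position 5: consonant
Total vowels: 2

2


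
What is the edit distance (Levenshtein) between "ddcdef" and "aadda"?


Computing edit distance: "ddcdef" -> "aadda"
DP table:
           a    a    d    d    a
      0    1    2    3    4    5
  d   1    1    2    2    3    4
  d   2    2    2    2    2    3
  c   3    3    3    3    3    3
  d   4    4    4    3    3    4
  e   5    5    5    4    4    4
  f   6    6    6    5    5    5
Edit distance = dp[6][5] = 5

5


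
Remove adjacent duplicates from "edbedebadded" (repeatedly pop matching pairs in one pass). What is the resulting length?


Input: edbedebadded
Stack-based adjacent duplicate removal:
  Read 'e': push. Stack: e
  Read 'd': push. Stack: ed
  Read 'b': push. Stack: edb
  Read 'e': push. Stack: edbe
  Read 'd': push. Stack: edbed
  Read 'e': push. Stack: edbede
  Read 'b': push. Stack: edbedeb
  Read 'a': push. Stack: edbedeba
  Read 'd': push. Stack: edbedebad
  Read 'd': matches stack top 'd' => pop. Stack: edbedeba
  Read 'e': push. Stack: edbedebae
  Read 'd': push. Stack: edbedebaed
Final stack: "edbedebaed" (length 10)

10


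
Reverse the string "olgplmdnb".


Input: olgplmdnb
Reading characters right to left:
  Position 8: 'b'
  Position 7: 'n'
  Position 6: 'd'
  Position 5: 'm'
  Position 4: 'l'
  Position 3: 'p'
  Position 2: 'g'
  Position 1: 'l'
  Position 0: 'o'
Reversed: bndmlpglo

bndmlpglo


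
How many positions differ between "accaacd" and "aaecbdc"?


Comparing "accaacd" and "aaecbdc" position by position:
  Position 0: 'a' vs 'a' => same
  Position 1: 'c' vs 'a' => DIFFER
  Position 2: 'c' vs 'e' => DIFFER
  Position 3: 'a' vs 'c' => DIFFER
  Position 4: 'a' vs 'b' => DIFFER
  Position 5: 'c' vs 'd' => DIFFER
  Position 6: 'd' vs 'c' => DIFFER
Positions that differ: 6

6


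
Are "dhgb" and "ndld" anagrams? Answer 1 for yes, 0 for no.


Strings: "dhgb", "ndld"
Sorted first:  bdgh
Sorted second: ddln
Differ at position 0: 'b' vs 'd' => not anagrams

0


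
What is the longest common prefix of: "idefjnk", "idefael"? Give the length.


Words: idefjnk, idefael
  Position 0: all 'i' => match
  Position 1: all 'd' => match
  Position 2: all 'e' => match
  Position 3: all 'f' => match
  Position 4: ('j', 'a') => mismatch, stop
LCP = "idef" (length 4)

4


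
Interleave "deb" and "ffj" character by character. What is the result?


Interleaving "deb" and "ffj":
  Position 0: 'd' from first, 'f' from second => "df"
  Position 1: 'e' from first, 'f' from second => "ef"
  Position 2: 'b' from first, 'j' from second => "bj"
Result: dfefbj

dfefbj


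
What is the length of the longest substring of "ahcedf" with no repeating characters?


Input: "ahcedf"
Sliding window (track last position of each char):
  Position 0 ('a'): window [0,0] length 1 -- new best
  Position 1 ('h'): window [0,1] length 2 -- new best
  Position 2 ('c'): window [0,2] length 3 -- new best
  Position 3 ('e'): window [0,3] length 4 -- new best
  Position 4 ('d'): window [0,4] length 5 -- new best
  Position 5 ('f'): window [0,5] length 6 -- new best
Longest substring with no repeats: "ahcedf" with length 6

6


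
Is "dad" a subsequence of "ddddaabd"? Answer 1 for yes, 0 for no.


Check if "dad" is a subsequence of "ddddaabd"
Greedy scan:
  Position 0 ('d'): matches sub[0] = 'd'
  Position 1 ('d'): no match needed
  Position 2 ('d'): no match needed
  Position 3 ('d'): no match needed
  Position 4 ('a'): matches sub[1] = 'a'
  Position 5 ('a'): no match needed
  Position 6 ('b'): no match needed
  Position 7 ('d'): matches sub[2] = 'd'
All 3 characters matched => is a subsequence

1


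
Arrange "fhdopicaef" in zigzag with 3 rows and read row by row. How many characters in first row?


Zigzag "fhdopicaef" into 3 rows:
Placing characters:
  'f' => row 0
  'h' => row 1
  'd' => row 2
  'o' => row 1
  'p' => row 0
  'i' => row 1
  'c' => row 2
  'a' => row 1
  'e' => row 0
  'f' => row 1
Rows:
  Row 0: "fpe"
  Row 1: "hoiaf"
  Row 2: "dc"
First row length: 3

3


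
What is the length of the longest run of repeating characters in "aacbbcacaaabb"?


Input: "aacbbcacaaabb"
Scanning for longest run:
  Position 1 ('a'): continues run of 'a', length=2
  Position 2 ('c'): new char, reset run to 1
  Position 3 ('b'): new char, reset run to 1
  Position 4 ('b'): continues run of 'b', length=2
  Position 5 ('c'): new char, reset run to 1
  Position 6 ('a'): new char, reset run to 1
  Position 7 ('c'): new char, reset run to 1
  Position 8 ('a'): new char, reset run to 1
  Position 9 ('a'): continues run of 'a', length=2
  Position 10 ('a'): continues run of 'a', length=3
  Position 11 ('b'): new char, reset run to 1
  Position 12 ('b'): continues run of 'b', length=2
Longest run: 'a' with length 3

3


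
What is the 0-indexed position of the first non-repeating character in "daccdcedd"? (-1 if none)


Input: daccdcedd
Character frequencies:
  'a': 1
  'c': 3
  'd': 4
  'e': 1
Scanning left to right for freq == 1:
  Position 0 ('d'): freq=4, skip
  Position 1 ('a'): unique! => answer = 1

1


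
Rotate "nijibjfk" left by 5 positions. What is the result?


Input: "nijibjfk", rotate left by 5
First 5 characters: "nijib"
Remaining characters: "jfk"
Concatenate remaining + first: "jfk" + "nijib" = "jfknijib"

jfknijib


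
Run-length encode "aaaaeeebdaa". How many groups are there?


Input: aaaaeeebdaa
Scanning for consecutive runs:
  Group 1: 'a' x 4 (positions 0-3)
  Group 2: 'e' x 3 (positions 4-6)
  Group 3: 'b' x 1 (positions 7-7)
  Group 4: 'd' x 1 (positions 8-8)
  Group 5: 'a' x 2 (positions 9-10)
Total groups: 5

5


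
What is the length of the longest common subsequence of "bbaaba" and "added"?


LCS of "bbaaba" and "added"
DP table:
           a    d    d    e    d
      0    0    0    0    0    0
  b   0    0    0    0    0    0
  b   0    0    0    0    0    0
  a   0    1    1    1    1    1
  a   0    1    1    1    1    1
  b   0    1    1    1    1    1
  a   0    1    1    1    1    1
LCS length = dp[6][5] = 1

1


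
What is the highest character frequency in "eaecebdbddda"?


Input: eaecebdbddda
Character counts:
  'a': 2
  'b': 2
  'c': 1
  'd': 4
  'e': 3
Maximum frequency: 4

4


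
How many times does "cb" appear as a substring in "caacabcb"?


Searching for "cb" in "caacabcb"
Scanning each position:
  Position 0: "ca" => no
  Position 1: "aa" => no
  Position 2: "ac" => no
  Position 3: "ca" => no
  Position 4: "ab" => no
  Position 5: "bc" => no
  Position 6: "cb" => MATCH
Total occurrences: 1

1


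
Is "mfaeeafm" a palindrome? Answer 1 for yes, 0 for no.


Input: mfaeeafm
Reversed: mfaeeafm
  Compare pos 0 ('m') with pos 7 ('m'): match
  Compare pos 1 ('f') with pos 6 ('f'): match
  Compare pos 2 ('a') with pos 5 ('a'): match
  Compare pos 3 ('e') with pos 4 ('e'): match
Result: palindrome

1


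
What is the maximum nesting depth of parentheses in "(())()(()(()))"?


Input: "(())()(()(()))"
Tracking depth:
  Position 0 '(': depth becomes 1
  Position 1 '(': depth becomes 2
  Position 2 ')': depth becomes 1
  Position 3 ')': depth becomes 0
  Position 4 '(': depth becomes 1
  Position 5 ')': depth becomes 0
  Position 6 '(': depth becomes 1
  Position 7 '(': depth becomes 2
  Position 8 ')': depth becomes 1
  Position 9 '(': depth becomes 2
  Position 10 '(': depth becomes 3
  Position 11 ')': depth becomes 2
  Position 12 ')': depth becomes 1
  Position 13 ')': depth becomes 0
Maximum depth reached: 3

3


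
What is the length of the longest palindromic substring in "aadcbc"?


Input: "aadcbc"
Checking substrings for palindromes:
  [3:6] "cbc" (len 3) => palindrome
  [0:2] "aa" (len 2) => palindrome
Longest palindromic substring: "cbc" with length 3

3


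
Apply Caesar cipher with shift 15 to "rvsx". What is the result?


Caesar cipher: shift "rvsx" by 15
  'r' (pos 17) + 15 = pos 6 = 'g'
  'v' (pos 21) + 15 = pos 10 = 'k'
  's' (pos 18) + 15 = pos 7 = 'h'
  'x' (pos 23) + 15 = pos 12 = 'm'
Result: gkhm

gkhm


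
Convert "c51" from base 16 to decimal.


Input: "c51" in base 16
Positional expansion:
  Digit 'c' (value 12) x 16^2 = 3072
  Digit '5' (value 5) x 16^1 = 80
  Digit '1' (value 1) x 16^0 = 1
Sum = 3153

3153


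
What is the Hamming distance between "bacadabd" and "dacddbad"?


Comparing "bacadabd" and "dacddbad" position by position:
  Position 0: 'b' vs 'd' => differ
  Position 1: 'a' vs 'a' => same
  Position 2: 'c' vs 'c' => same
  Position 3: 'a' vs 'd' => differ
  Position 4: 'd' vs 'd' => same
  Position 5: 'a' vs 'b' => differ
  Position 6: 'b' vs 'a' => differ
  Position 7: 'd' vs 'd' => same
Total differences (Hamming distance): 4

4


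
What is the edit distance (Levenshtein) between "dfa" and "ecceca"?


Computing edit distance: "dfa" -> "ecceca"
DP table:
           e    c    c    e    c    a
      0    1    2    3    4    5    6
  d   1    1    2    3    4    5    6
  f   2    2    2    3    4    5    6
  a   3    3    3    3    4    5    5
Edit distance = dp[3][6] = 5

5


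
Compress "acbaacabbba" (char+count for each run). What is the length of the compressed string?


Input: acbaacabbba
Runs:
  'a' x 1 => "a1"
  'c' x 1 => "c1"
  'b' x 1 => "b1"
  'a' x 2 => "a2"
  'c' x 1 => "c1"
  'a' x 1 => "a1"
  'b' x 3 => "b3"
  'a' x 1 => "a1"
Compressed: "a1c1b1a2c1a1b3a1"
Compressed length: 16

16


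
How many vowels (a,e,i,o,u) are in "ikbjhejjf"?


Input: ikbjhejjf
Checking each character:
  'i' at position 0: vowel (running total: 1)
  'k' at position 1: consonant
  'b' at position 2: consonant
  'j' at position 3: consonant
  'h' at position 4: consonant
  'e' at position 5: vowel (running total: 2)
  'j' at position 6: consonant
  'j' at position 7: consonant
  'f' at position 8: consonant
Total vowels: 2

2


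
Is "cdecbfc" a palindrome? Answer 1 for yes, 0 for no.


Input: cdecbfc
Reversed: cfbcedc
  Compare pos 0 ('c') with pos 6 ('c'): match
  Compare pos 1 ('d') with pos 5 ('f'): MISMATCH
  Compare pos 2 ('e') with pos 4 ('b'): MISMATCH
Result: not a palindrome

0


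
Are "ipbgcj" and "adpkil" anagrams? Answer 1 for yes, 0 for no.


Strings: "ipbgcj", "adpkil"
Sorted first:  bcgijp
Sorted second: adiklp
Differ at position 0: 'b' vs 'a' => not anagrams

0


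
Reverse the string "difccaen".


Input: difccaen
Reading characters right to left:
  Position 7: 'n'
  Position 6: 'e'
  Position 5: 'a'
  Position 4: 'c'
  Position 3: 'c'
  Position 2: 'f'
  Position 1: 'i'
  Position 0: 'd'
Reversed: neaccfid

neaccfid


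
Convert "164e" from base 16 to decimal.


Input: "164e" in base 16
Positional expansion:
  Digit '1' (value 1) x 16^3 = 4096
  Digit '6' (value 6) x 16^2 = 1536
  Digit '4' (value 4) x 16^1 = 64
  Digit 'e' (value 14) x 16^0 = 14
Sum = 5710

5710


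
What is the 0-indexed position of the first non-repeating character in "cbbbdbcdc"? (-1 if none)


Input: cbbbdbcdc
Character frequencies:
  'b': 4
  'c': 3
  'd': 2
Scanning left to right for freq == 1:
  Position 0 ('c'): freq=3, skip
  Position 1 ('b'): freq=4, skip
  Position 2 ('b'): freq=4, skip
  Position 3 ('b'): freq=4, skip
  Position 4 ('d'): freq=2, skip
  Position 5 ('b'): freq=4, skip
  Position 6 ('c'): freq=3, skip
  Position 7 ('d'): freq=2, skip
  Position 8 ('c'): freq=3, skip
  No unique character found => answer = -1

-1


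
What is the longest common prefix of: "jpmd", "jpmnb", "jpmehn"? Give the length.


Words: jpmd, jpmnb, jpmehn
  Position 0: all 'j' => match
  Position 1: all 'p' => match
  Position 2: all 'm' => match
  Position 3: ('d', 'n', 'e') => mismatch, stop
LCP = "jpm" (length 3)

3


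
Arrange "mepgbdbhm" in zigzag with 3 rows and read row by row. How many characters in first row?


Zigzag "mepgbdbhm" into 3 rows:
Placing characters:
  'm' => row 0
  'e' => row 1
  'p' => row 2
  'g' => row 1
  'b' => row 0
  'd' => row 1
  'b' => row 2
  'h' => row 1
  'm' => row 0
Rows:
  Row 0: "mbm"
  Row 1: "egdh"
  Row 2: "pb"
First row length: 3

3


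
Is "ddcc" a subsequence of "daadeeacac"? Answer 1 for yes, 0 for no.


Check if "ddcc" is a subsequence of "daadeeacac"
Greedy scan:
  Position 0 ('d'): matches sub[0] = 'd'
  Position 1 ('a'): no match needed
  Position 2 ('a'): no match needed
  Position 3 ('d'): matches sub[1] = 'd'
  Position 4 ('e'): no match needed
  Position 5 ('e'): no match needed
  Position 6 ('a'): no match needed
  Position 7 ('c'): matches sub[2] = 'c'
  Position 8 ('a'): no match needed
  Position 9 ('c'): matches sub[3] = 'c'
All 4 characters matched => is a subsequence

1


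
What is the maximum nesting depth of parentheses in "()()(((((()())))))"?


Input: "()()(((((()())))))"
Tracking depth:
  Position 0 '(': depth becomes 1
  Position 1 ')': depth becomes 0
  Position 2 '(': depth becomes 1
  Position 3 ')': depth becomes 0
  Position 4 '(': depth becomes 1
  Position 5 '(': depth becomes 2
  Position 6 '(': depth becomes 3
  Position 7 '(': depth becomes 4
  Position 8 '(': depth becomes 5
  Position 9 '(': depth becomes 6
  Position 10 ')': depth becomes 5
  Position 11 '(': depth becomes 6
  Position 12 ')': depth becomes 5
  Position 13 ')': depth becomes 4
  Position 14 ')': depth becomes 3
  Position 15 ')': depth becomes 2
  Position 16 ')': depth becomes 1
  Position 17 ')': depth becomes 0
Maximum depth reached: 6

6


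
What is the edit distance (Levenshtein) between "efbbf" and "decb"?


Computing edit distance: "efbbf" -> "decb"
DP table:
           d    e    c    b
      0    1    2    3    4
  e   1    1    1    2    3
  f   2    2    2    2    3
  b   3    3    3    3    2
  b   4    4    4    4    3
  f   5    5    5    5    4
Edit distance = dp[5][4] = 4

4


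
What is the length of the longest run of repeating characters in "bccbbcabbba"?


Input: "bccbbcabbba"
Scanning for longest run:
  Position 1 ('c'): new char, reset run to 1
  Position 2 ('c'): continues run of 'c', length=2
  Position 3 ('b'): new char, reset run to 1
  Position 4 ('b'): continues run of 'b', length=2
  Position 5 ('c'): new char, reset run to 1
  Position 6 ('a'): new char, reset run to 1
  Position 7 ('b'): new char, reset run to 1
  Position 8 ('b'): continues run of 'b', length=2
  Position 9 ('b'): continues run of 'b', length=3
  Position 10 ('a'): new char, reset run to 1
Longest run: 'b' with length 3

3


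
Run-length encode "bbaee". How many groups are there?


Input: bbaee
Scanning for consecutive runs:
  Group 1: 'b' x 2 (positions 0-1)
  Group 2: 'a' x 1 (positions 2-2)
  Group 3: 'e' x 2 (positions 3-4)
Total groups: 3

3


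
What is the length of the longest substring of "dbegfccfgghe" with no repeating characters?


Input: "dbegfccfgghe"
Sliding window (track last position of each char):
  Position 0 ('d'): window [0,0] length 1 -- new best
  Position 1 ('b'): window [0,1] length 2 -- new best
  Position 2 ('e'): window [0,2] length 3 -- new best
  Position 3 ('g'): window [0,3] length 4 -- new best
  Position 4 ('f'): window [0,4] length 5 -- new best
  Position 5 ('c'): window [0,5] length 6 -- new best
  Position 6 ('c'): repeat (last at 5), move window start to 6
  Position 6 ('c'): window [6,6] length 1
  Position 7 ('f'): window [6,7] length 2
  Position 8 ('g'): window [6,8] length 3
  Position 9 ('g'): repeat (last at 8), move window start to 9
  Position 9 ('g'): window [9,9] length 1
  Position 10 ('h'): window [9,10] length 2
  Position 11 ('e'): window [9,11] length 3
Longest substring with no repeats: "dbegfc" with length 6

6


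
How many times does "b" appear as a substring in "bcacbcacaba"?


Searching for "b" in "bcacbcacaba"
Scanning each position:
  Position 0: "b" => MATCH
  Position 1: "c" => no
  Position 2: "a" => no
  Position 3: "c" => no
  Position 4: "b" => MATCH
  Position 5: "c" => no
  Position 6: "a" => no
  Position 7: "c" => no
  Position 8: "a" => no
  Position 9: "b" => MATCH
  Position 10: "a" => no
Total occurrences: 3

3


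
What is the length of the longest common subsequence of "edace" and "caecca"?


LCS of "edace" and "caecca"
DP table:
           c    a    e    c    c    a
      0    0    0    0    0    0    0
  e   0    0    0    1    1    1    1
  d   0    0    0    1    1    1    1
  a   0    0    1    1    1    1    2
  c   0    1    1    1    2    2    2
  e   0    1    1    2    2    2    2
LCS length = dp[5][6] = 2

2


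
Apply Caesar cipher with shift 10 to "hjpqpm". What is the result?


Caesar cipher: shift "hjpqpm" by 10
  'h' (pos 7) + 10 = pos 17 = 'r'
  'j' (pos 9) + 10 = pos 19 = 't'
  'p' (pos 15) + 10 = pos 25 = 'z'
  'q' (pos 16) + 10 = pos 0 = 'a'
  'p' (pos 15) + 10 = pos 25 = 'z'
  'm' (pos 12) + 10 = pos 22 = 'w'
Result: rtzazw

rtzazw


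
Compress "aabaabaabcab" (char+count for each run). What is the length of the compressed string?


Input: aabaabaabcab
Runs:
  'a' x 2 => "a2"
  'b' x 1 => "b1"
  'a' x 2 => "a2"
  'b' x 1 => "b1"
  'a' x 2 => "a2"
  'b' x 1 => "b1"
  'c' x 1 => "c1"
  'a' x 1 => "a1"
  'b' x 1 => "b1"
Compressed: "a2b1a2b1a2b1c1a1b1"
Compressed length: 18

18


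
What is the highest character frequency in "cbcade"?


Input: cbcade
Character counts:
  'a': 1
  'b': 1
  'c': 2
  'd': 1
  'e': 1
Maximum frequency: 2

2


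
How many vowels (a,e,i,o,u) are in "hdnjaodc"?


Input: hdnjaodc
Checking each character:
  'h' at position 0: consonant
  'd' at position 1: consonant
  'n' at position 2: consonant
  'j' at position 3: consonant
  'a' at position 4: vowel (running total: 1)
  'o' at position 5: vowel (running total: 2)
  'd' at position 6: consonant
  'c' at position 7: consonant
Total vowels: 2

2


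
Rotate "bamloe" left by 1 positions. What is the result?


Input: "bamloe", rotate left by 1
First 1 characters: "b"
Remaining characters: "amloe"
Concatenate remaining + first: "amloe" + "b" = "amloeb"

amloeb


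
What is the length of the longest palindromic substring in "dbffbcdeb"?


Input: "dbffbcdeb"
Checking substrings for palindromes:
  [1:5] "bffb" (len 4) => palindrome
  [2:4] "ff" (len 2) => palindrome
Longest palindromic substring: "bffb" with length 4

4


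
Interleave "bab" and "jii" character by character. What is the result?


Interleaving "bab" and "jii":
  Position 0: 'b' from first, 'j' from second => "bj"
  Position 1: 'a' from first, 'i' from second => "ai"
  Position 2: 'b' from first, 'i' from second => "bi"
Result: bjaibi

bjaibi


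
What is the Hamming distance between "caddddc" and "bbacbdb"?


Comparing "caddddc" and "bbacbdb" position by position:
  Position 0: 'c' vs 'b' => differ
  Position 1: 'a' vs 'b' => differ
  Position 2: 'd' vs 'a' => differ
  Position 3: 'd' vs 'c' => differ
  Position 4: 'd' vs 'b' => differ
  Position 5: 'd' vs 'd' => same
  Position 6: 'c' vs 'b' => differ
Total differences (Hamming distance): 6

6


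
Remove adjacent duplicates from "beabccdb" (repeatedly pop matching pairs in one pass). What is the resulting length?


Input: beabccdb
Stack-based adjacent duplicate removal:
  Read 'b': push. Stack: b
  Read 'e': push. Stack: be
  Read 'a': push. Stack: bea
  Read 'b': push. Stack: beab
  Read 'c': push. Stack: beabc
  Read 'c': matches stack top 'c' => pop. Stack: beab
  Read 'd': push. Stack: beabd
  Read 'b': push. Stack: beabdb
Final stack: "beabdb" (length 6)

6


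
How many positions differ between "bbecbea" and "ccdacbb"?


Comparing "bbecbea" and "ccdacbb" position by position:
  Position 0: 'b' vs 'c' => DIFFER
  Position 1: 'b' vs 'c' => DIFFER
  Position 2: 'e' vs 'd' => DIFFER
  Position 3: 'c' vs 'a' => DIFFER
  Position 4: 'b' vs 'c' => DIFFER
  Position 5: 'e' vs 'b' => DIFFER
  Position 6: 'a' vs 'b' => DIFFER
Positions that differ: 7

7


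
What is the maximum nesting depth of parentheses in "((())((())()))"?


Input: "((())((())()))"
Tracking depth:
  Position 0 '(': depth becomes 1
  Position 1 '(': depth becomes 2
  Position 2 '(': depth becomes 3
  Position 3 ')': depth becomes 2
  Position 4 ')': depth becomes 1
  Position 5 '(': depth becomes 2
  Position 6 '(': depth becomes 3
  Position 7 '(': depth becomes 4
  Position 8 ')': depth becomes 3
  Position 9 ')': depth becomes 2
  Position 10 '(': depth becomes 3
  Position 11 ')': depth becomes 2
  Position 12 ')': depth becomes 1
  Position 13 ')': depth becomes 0
Maximum depth reached: 4

4


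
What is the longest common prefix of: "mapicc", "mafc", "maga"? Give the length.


Words: mapicc, mafc, maga
  Position 0: all 'm' => match
  Position 1: all 'a' => match
  Position 2: ('p', 'f', 'g') => mismatch, stop
LCP = "ma" (length 2)

2


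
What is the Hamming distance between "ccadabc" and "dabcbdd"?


Comparing "ccadabc" and "dabcbdd" position by position:
  Position 0: 'c' vs 'd' => differ
  Position 1: 'c' vs 'a' => differ
  Position 2: 'a' vs 'b' => differ
  Position 3: 'd' vs 'c' => differ
  Position 4: 'a' vs 'b' => differ
  Position 5: 'b' vs 'd' => differ
  Position 6: 'c' vs 'd' => differ
Total differences (Hamming distance): 7

7


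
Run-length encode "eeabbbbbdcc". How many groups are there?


Input: eeabbbbbdcc
Scanning for consecutive runs:
  Group 1: 'e' x 2 (positions 0-1)
  Group 2: 'a' x 1 (positions 2-2)
  Group 3: 'b' x 5 (positions 3-7)
  Group 4: 'd' x 1 (positions 8-8)
  Group 5: 'c' x 2 (positions 9-10)
Total groups: 5

5


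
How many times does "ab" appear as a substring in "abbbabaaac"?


Searching for "ab" in "abbbabaaac"
Scanning each position:
  Position 0: "ab" => MATCH
  Position 1: "bb" => no
  Position 2: "bb" => no
  Position 3: "ba" => no
  Position 4: "ab" => MATCH
  Position 5: "ba" => no
  Position 6: "aa" => no
  Position 7: "aa" => no
  Position 8: "ac" => no
Total occurrences: 2

2


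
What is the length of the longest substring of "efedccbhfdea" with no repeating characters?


Input: "efedccbhfdea"
Sliding window (track last position of each char):
  Position 0 ('e'): window [0,0] length 1 -- new best
  Position 1 ('f'): window [0,1] length 2 -- new best
  Position 2 ('e'): repeat (last at 0), move window start to 1
  Position 2 ('e'): window [1,2] length 2
  Position 3 ('d'): window [1,3] length 3 -- new best
  Position 4 ('c'): window [1,4] length 4 -- new best
  Position 5 ('c'): repeat (last at 4), move window start to 5
  Position 5 ('c'): window [5,5] length 1
  Position 6 ('b'): window [5,6] length 2
  Position 7 ('h'): window [5,7] length 3
  Position 8 ('f'): window [5,8] length 4
  Position 9 ('d'): window [5,9] length 5 -- new best
  Position 10 ('e'): window [5,10] length 6 -- new best
  Position 11 ('a'): window [5,11] length 7 -- new best
Longest substring with no repeats: "cbhfdea" with length 7

7


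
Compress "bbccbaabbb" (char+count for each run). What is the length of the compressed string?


Input: bbccbaabbb
Runs:
  'b' x 2 => "b2"
  'c' x 2 => "c2"
  'b' x 1 => "b1"
  'a' x 2 => "a2"
  'b' x 3 => "b3"
Compressed: "b2c2b1a2b3"
Compressed length: 10

10


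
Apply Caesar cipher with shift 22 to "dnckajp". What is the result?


Caesar cipher: shift "dnckajp" by 22
  'd' (pos 3) + 22 = pos 25 = 'z'
  'n' (pos 13) + 22 = pos 9 = 'j'
  'c' (pos 2) + 22 = pos 24 = 'y'
  'k' (pos 10) + 22 = pos 6 = 'g'
  'a' (pos 0) + 22 = pos 22 = 'w'
  'j' (pos 9) + 22 = pos 5 = 'f'
  'p' (pos 15) + 22 = pos 11 = 'l'
Result: zjygwfl

zjygwfl


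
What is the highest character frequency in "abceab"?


Input: abceab
Character counts:
  'a': 2
  'b': 2
  'c': 1
  'e': 1
Maximum frequency: 2

2


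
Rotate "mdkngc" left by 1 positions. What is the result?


Input: "mdkngc", rotate left by 1
First 1 characters: "m"
Remaining characters: "dkngc"
Concatenate remaining + first: "dkngc" + "m" = "dkngcm"

dkngcm


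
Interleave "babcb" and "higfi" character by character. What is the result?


Interleaving "babcb" and "higfi":
  Position 0: 'b' from first, 'h' from second => "bh"
  Position 1: 'a' from first, 'i' from second => "ai"
  Position 2: 'b' from first, 'g' from second => "bg"
  Position 3: 'c' from first, 'f' from second => "cf"
  Position 4: 'b' from first, 'i' from second => "bi"
Result: bhaibgcfbi

bhaibgcfbi


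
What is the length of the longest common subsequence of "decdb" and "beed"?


LCS of "decdb" and "beed"
DP table:
           b    e    e    d
      0    0    0    0    0
  d   0    0    0    0    1
  e   0    0    1    1    1
  c   0    0    1    1    1
  d   0    0    1    1    2
  b   0    1    1    1    2
LCS length = dp[5][4] = 2

2


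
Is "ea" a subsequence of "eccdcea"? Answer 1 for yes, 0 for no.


Check if "ea" is a subsequence of "eccdcea"
Greedy scan:
  Position 0 ('e'): matches sub[0] = 'e'
  Position 1 ('c'): no match needed
  Position 2 ('c'): no match needed
  Position 3 ('d'): no match needed
  Position 4 ('c'): no match needed
  Position 5 ('e'): no match needed
  Position 6 ('a'): matches sub[1] = 'a'
All 2 characters matched => is a subsequence

1


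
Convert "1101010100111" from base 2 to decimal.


Input: "1101010100111" in base 2
Positional expansion:
  Digit '1' (value 1) x 2^12 = 4096
  Digit '1' (value 1) x 2^11 = 2048
  Digit '0' (value 0) x 2^10 = 0
  Digit '1' (value 1) x 2^9 = 512
  Digit '0' (value 0) x 2^8 = 0
  Digit '1' (value 1) x 2^7 = 128
  Digit '0' (value 0) x 2^6 = 0
  Digit '1' (value 1) x 2^5 = 32
  Digit '0' (value 0) x 2^4 = 0
  Digit '0' (value 0) x 2^3 = 0
  Digit '1' (value 1) x 2^2 = 4
  Digit '1' (value 1) x 2^1 = 2
  Digit '1' (value 1) x 2^0 = 1
Sum = 6823

6823


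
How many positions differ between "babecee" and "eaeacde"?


Comparing "babecee" and "eaeacde" position by position:
  Position 0: 'b' vs 'e' => DIFFER
  Position 1: 'a' vs 'a' => same
  Position 2: 'b' vs 'e' => DIFFER
  Position 3: 'e' vs 'a' => DIFFER
  Position 4: 'c' vs 'c' => same
  Position 5: 'e' vs 'd' => DIFFER
  Position 6: 'e' vs 'e' => same
Positions that differ: 4

4


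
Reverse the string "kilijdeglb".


Input: kilijdeglb
Reading characters right to left:
  Position 9: 'b'
  Position 8: 'l'
  Position 7: 'g'
  Position 6: 'e'
  Position 5: 'd'
  Position 4: 'j'
  Position 3: 'i'
  Position 2: 'l'
  Position 1: 'i'
  Position 0: 'k'
Reversed: blgedjilik

blgedjilik


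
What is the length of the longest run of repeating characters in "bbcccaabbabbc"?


Input: "bbcccaabbabbc"
Scanning for longest run:
  Position 1 ('b'): continues run of 'b', length=2
  Position 2 ('c'): new char, reset run to 1
  Position 3 ('c'): continues run of 'c', length=2
  Position 4 ('c'): continues run of 'c', length=3
  Position 5 ('a'): new char, reset run to 1
  Position 6 ('a'): continues run of 'a', length=2
  Position 7 ('b'): new char, reset run to 1
  Position 8 ('b'): continues run of 'b', length=2
  Position 9 ('a'): new char, reset run to 1
  Position 10 ('b'): new char, reset run to 1
  Position 11 ('b'): continues run of 'b', length=2
  Position 12 ('c'): new char, reset run to 1
Longest run: 'c' with length 3

3


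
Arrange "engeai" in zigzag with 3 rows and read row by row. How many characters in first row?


Zigzag "engeai" into 3 rows:
Placing characters:
  'e' => row 0
  'n' => row 1
  'g' => row 2
  'e' => row 1
  'a' => row 0
  'i' => row 1
Rows:
  Row 0: "ea"
  Row 1: "nei"
  Row 2: "g"
First row length: 2

2


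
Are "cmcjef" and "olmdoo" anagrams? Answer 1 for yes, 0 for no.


Strings: "cmcjef", "olmdoo"
Sorted first:  ccefjm
Sorted second: dlmooo
Differ at position 0: 'c' vs 'd' => not anagrams

0


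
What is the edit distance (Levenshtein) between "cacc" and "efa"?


Computing edit distance: "cacc" -> "efa"
DP table:
           e    f    a
      0    1    2    3
  c   1    1    2    3
  a   2    2    2    2
  c   3    3    3    3
  c   4    4    4    4
Edit distance = dp[4][3] = 4

4


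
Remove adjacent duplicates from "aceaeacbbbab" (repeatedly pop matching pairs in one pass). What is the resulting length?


Input: aceaeacbbbab
Stack-based adjacent duplicate removal:
  Read 'a': push. Stack: a
  Read 'c': push. Stack: ac
  Read 'e': push. Stack: ace
  Read 'a': push. Stack: acea
  Read 'e': push. Stack: aceae
  Read 'a': push. Stack: aceaea
  Read 'c': push. Stack: aceaeac
  Read 'b': push. Stack: aceaeacb
  Read 'b': matches stack top 'b' => pop. Stack: aceaeac
  Read 'b': push. Stack: aceaeacb
  Read 'a': push. Stack: aceaeacba
  Read 'b': push. Stack: aceaeacbab
Final stack: "aceaeacbab" (length 10)

10


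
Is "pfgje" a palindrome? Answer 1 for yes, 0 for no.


Input: pfgje
Reversed: ejgfp
  Compare pos 0 ('p') with pos 4 ('e'): MISMATCH
  Compare pos 1 ('f') with pos 3 ('j'): MISMATCH
Result: not a palindrome

0


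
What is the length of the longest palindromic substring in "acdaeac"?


Input: "acdaeac"
Checking substrings for palindromes:
  [3:6] "aea" (len 3) => palindrome
Longest palindromic substring: "aea" with length 3

3


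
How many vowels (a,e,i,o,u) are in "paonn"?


Input: paonn
Checking each character:
  'p' at position 0: consonant
  'a' at position 1: vowel (running total: 1)
  'o' at position 2: vowel (running total: 2)
  'n' at position 3: consonant
  'n' at position 4: consonant
Total vowels: 2

2
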